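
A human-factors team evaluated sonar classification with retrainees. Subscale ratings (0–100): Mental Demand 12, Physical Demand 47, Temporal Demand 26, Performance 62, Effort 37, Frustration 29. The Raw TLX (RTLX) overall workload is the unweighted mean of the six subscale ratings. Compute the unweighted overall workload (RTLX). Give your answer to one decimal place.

Sum of ratings = 12 + 47 + 26 + 62 + 37 + 29 = 213.
RTLX = 213 / 6 = 35.5000 ≈ 35.5.

35.5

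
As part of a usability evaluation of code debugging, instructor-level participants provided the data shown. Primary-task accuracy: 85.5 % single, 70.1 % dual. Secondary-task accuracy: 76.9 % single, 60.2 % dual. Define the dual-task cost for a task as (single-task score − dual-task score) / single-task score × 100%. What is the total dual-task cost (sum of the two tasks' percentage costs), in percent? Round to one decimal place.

39.7

Primary cost = (85.5 − 70.1) / 85.5 × 100% = 18.0117%.
Secondary cost = (76.9 − 60.2) / 76.9 × 100% = 21.7165%.
Total = 18.0117% + 21.7165% = 39.7282% ≈ 39.7%.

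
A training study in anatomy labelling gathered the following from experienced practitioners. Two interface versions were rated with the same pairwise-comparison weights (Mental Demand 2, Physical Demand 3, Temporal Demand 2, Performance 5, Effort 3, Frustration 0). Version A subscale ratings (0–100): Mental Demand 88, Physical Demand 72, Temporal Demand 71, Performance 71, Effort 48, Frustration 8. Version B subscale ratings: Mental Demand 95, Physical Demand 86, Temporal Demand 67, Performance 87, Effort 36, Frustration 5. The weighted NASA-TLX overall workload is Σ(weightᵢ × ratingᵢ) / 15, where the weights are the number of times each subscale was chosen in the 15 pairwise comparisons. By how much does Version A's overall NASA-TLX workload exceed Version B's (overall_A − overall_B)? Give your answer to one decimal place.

Version A weighted sum = 2·88 + 3·72 + 2·71 + 5·71 + 3·48 + 0·8 = 176 + 216 + 142 + 355 + 144 + 0 = 1033; overall_A = 1033/15 = 68.8667.
Version B weighted sum = 2·95 + 3·86 + 2·67 + 5·87 + 3·36 + 0·5 = 190 + 258 + 134 + 435 + 108 + 0 = 1125; overall_B = 1125/15 = 75.0000.
Difference = 68.8667 − 75.0000 = -6.1333 ≈ -6.1.

-6.1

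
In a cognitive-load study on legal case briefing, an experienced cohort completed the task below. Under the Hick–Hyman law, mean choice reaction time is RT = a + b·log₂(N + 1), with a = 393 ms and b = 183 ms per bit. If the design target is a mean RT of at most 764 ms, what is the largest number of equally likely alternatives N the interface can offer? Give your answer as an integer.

Set 393 + 183·log₂(N + 1) ≤ 764.
log₂(N + 1) ≤ (764 − 393) / 183 = 2.0273.
N + 1 ≤ 2^2.0273 = 4.0764.
N ≤ 3.0764, so the largest integer N is 3.

3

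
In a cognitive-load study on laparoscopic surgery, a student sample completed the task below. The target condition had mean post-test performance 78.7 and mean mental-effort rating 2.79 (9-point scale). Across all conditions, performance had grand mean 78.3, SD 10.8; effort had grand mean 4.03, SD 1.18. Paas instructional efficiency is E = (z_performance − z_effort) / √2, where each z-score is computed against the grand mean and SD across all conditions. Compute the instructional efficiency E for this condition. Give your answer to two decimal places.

z_performance = (78.7 − 78.3) / 10.8 = 0.4000 / 10.8 = 0.0370.
z_effort = (2.79 − 4.03) / 1.18 = -1.2400 / 1.18 = -1.0508.
z_P − z_E = 0.0370 − (-1.0508) = 1.0878.
E = 1.0878 / √2 = 1.0878 / 1.41421 = 0.7692 ≈ 0.77.

0.77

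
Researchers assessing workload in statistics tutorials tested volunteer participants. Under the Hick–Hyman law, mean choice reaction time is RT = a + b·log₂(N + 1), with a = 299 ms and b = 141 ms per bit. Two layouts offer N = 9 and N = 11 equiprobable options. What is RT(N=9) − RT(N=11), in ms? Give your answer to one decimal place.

-37.1

RT(9) = 299 + 141·log₂(10) = 299 + 141·3.3219 = 767.3879 ms.
RT(11) = 299 + 141·log₂(12) = 299 + 141·3.5850 = 804.4850 ms.
Difference = 767.3879 − 804.4850 = -37.0971 ≈ -37.1 ms.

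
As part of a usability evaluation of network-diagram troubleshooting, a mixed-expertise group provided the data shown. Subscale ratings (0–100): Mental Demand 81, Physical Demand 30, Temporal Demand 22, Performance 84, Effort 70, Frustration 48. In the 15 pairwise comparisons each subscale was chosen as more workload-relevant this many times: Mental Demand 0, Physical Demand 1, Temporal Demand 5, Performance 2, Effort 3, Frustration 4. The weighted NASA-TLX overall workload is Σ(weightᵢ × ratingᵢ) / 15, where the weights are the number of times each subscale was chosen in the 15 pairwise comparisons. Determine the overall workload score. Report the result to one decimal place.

The tallies are the weights (they sum to 15).
Weighted sum = 0·81 + 1·30 + 5·22 + 2·84 + 3·70 + 4·48
            = 0 + 30 + 110 + 168 + 210 + 192 = 710.
Overall workload = 710 / 15 = 47.3333 ≈ 47.3.

47.3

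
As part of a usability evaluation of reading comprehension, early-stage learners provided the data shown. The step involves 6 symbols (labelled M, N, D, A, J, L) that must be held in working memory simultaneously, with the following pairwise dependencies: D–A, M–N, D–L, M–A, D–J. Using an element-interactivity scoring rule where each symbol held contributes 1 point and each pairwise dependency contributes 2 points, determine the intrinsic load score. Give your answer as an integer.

16

Count of symbols held simultaneously: 6.
Count of pairwise dependencies listed: 5.
Element contribution: 6 × 1 = 6.
Interaction contribution: 5 × 2 = 10.
Intrinsic load = 6 + 10 = 16.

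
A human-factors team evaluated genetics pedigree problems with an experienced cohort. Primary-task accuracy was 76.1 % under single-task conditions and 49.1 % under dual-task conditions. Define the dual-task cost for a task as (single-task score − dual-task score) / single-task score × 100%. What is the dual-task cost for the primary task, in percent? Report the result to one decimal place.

Cost = (76.1 − 49.1) / 76.1 × 100%
     = 27.0000 / 76.1 × 100% = 35.4796%.
≈ 35.5%.

35.5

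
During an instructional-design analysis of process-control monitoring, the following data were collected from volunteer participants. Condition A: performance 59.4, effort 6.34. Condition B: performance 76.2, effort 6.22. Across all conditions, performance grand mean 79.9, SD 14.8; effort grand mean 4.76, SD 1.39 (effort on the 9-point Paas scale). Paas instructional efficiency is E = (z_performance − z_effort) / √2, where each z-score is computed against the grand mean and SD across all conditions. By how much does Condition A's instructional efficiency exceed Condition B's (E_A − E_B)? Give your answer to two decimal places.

-0.86

Condition A: z_P = (59.4 − 79.9)/14.8 = -1.3851; z_E = (6.34 − 4.76)/1.39 = 1.1367; E_A = (-1.3851 − 1.1367)/√2 = -1.7832.
Condition B: z_P = (76.2 − 79.9)/14.8 = -0.2500; z_E = (6.22 − 4.76)/1.39 = 1.0504; E_B = (-0.2500 − 1.0504)/√2 = -0.9195.
E_A − E_B = -1.7832 − (-0.9195) = -0.8637 ≈ -0.86.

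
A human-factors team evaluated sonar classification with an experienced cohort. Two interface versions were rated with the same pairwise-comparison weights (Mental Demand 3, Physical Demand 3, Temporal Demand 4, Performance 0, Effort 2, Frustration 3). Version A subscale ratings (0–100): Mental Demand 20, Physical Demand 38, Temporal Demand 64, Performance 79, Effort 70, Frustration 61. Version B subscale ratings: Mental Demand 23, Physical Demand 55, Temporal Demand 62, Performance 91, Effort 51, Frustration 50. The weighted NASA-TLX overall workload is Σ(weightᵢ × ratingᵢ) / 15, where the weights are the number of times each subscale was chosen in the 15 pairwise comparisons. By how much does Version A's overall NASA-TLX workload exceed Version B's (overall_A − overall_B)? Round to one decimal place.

1.3

Version A weighted sum = 3·20 + 3·38 + 4·64 + 0·79 + 2·70 + 3·61 = 60 + 114 + 256 + 0 + 140 + 183 = 753; overall_A = 753/15 = 50.2000.
Version B weighted sum = 3·23 + 3·55 + 4·62 + 0·91 + 2·51 + 3·50 = 69 + 165 + 248 + 0 + 102 + 150 = 734; overall_B = 734/15 = 48.9333.
Difference = 50.2000 − 48.9333 = 1.2667 ≈ 1.3.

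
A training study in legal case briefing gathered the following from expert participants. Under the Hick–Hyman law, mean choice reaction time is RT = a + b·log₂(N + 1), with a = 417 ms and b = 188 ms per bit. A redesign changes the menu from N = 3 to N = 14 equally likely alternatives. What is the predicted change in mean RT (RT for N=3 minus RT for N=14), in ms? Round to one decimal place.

RT(3) = 417 + 188·log₂(4) = 417 + 188·2.0000 = 793.0000 ms.
RT(14) = 417 + 188·log₂(15) = 417 + 188·3.9069 = 1151.4972 ms.
Difference = 793.0000 − 1151.4972 = -358.4972 ≈ -358.5 ms.

-358.5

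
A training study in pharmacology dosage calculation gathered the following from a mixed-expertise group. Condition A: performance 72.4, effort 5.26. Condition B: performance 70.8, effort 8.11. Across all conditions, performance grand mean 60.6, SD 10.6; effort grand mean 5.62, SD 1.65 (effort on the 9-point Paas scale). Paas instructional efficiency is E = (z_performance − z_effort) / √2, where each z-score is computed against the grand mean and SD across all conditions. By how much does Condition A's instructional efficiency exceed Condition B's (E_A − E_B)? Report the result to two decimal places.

1.33

Condition A: z_P = (72.4 − 60.6)/10.6 = 1.1132; z_E = (5.26 − 5.62)/1.65 = -0.2182; E_A = (1.1132 − (-0.2182))/√2 = 0.9414.
Condition B: z_P = (70.8 − 60.6)/10.6 = 0.9623; z_E = (8.11 − 5.62)/1.65 = 1.5091; E_B = (0.9623 − 1.5091)/√2 = -0.3866.
E_A − E_B = 0.9414 − (-0.3866) = 1.3280 ≈ 1.33.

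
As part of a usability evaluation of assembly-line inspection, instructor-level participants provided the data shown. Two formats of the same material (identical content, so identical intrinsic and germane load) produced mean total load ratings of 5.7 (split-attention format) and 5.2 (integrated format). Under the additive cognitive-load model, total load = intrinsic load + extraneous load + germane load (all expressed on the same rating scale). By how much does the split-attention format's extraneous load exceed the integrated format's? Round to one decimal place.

Intrinsic and germane load are equal across formats, so the difference in total load equals the difference in extraneous load.
Extraneous-load difference = 5.7 − 5.2 = 0.5.

0.5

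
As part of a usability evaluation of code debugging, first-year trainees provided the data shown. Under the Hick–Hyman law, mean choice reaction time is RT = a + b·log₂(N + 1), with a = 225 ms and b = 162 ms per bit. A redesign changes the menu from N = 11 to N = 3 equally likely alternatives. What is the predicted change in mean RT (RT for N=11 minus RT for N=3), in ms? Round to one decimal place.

256.8

RT(11) = 225 + 162·log₂(12) = 225 + 162·3.5850 = 805.7700 ms.
RT(3) = 225 + 162·log₂(4) = 225 + 162·2.0000 = 549.0000 ms.
Difference = 805.7700 − 549.0000 = 256.7700 ≈ 256.8 ms.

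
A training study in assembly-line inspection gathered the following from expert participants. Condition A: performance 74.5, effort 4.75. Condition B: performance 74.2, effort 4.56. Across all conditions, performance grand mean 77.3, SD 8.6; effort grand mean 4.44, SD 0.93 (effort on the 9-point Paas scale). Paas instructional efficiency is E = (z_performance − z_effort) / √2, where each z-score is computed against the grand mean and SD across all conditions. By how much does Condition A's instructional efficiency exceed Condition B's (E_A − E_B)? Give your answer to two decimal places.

Condition A: z_P = (74.5 − 77.3)/8.6 = -0.3256; z_E = (4.75 − 4.44)/0.93 = 0.3333; E_A = (-0.3256 − 0.3333)/√2 = -0.4659.
Condition B: z_P = (74.2 − 77.3)/8.6 = -0.3605; z_E = (4.56 − 4.44)/0.93 = 0.1290; E_B = (-0.3605 − 0.1290)/√2 = -0.3461.
E_A − E_B = -0.4659 − (-0.3461) = -0.1198 ≈ -0.12.

-0.12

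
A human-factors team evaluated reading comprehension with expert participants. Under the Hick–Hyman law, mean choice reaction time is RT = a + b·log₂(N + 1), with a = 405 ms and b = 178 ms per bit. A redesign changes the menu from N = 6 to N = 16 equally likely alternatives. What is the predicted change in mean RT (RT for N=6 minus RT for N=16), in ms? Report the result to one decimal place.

RT(6) = 405 + 178·log₂(7) = 405 + 178·2.8074 = 904.7172 ms.
RT(16) = 405 + 178·log₂(17) = 405 + 178·4.0875 = 1132.5750 ms.
Difference = 904.7172 − 1132.5750 = -227.8578 ≈ -227.9 ms.

-227.9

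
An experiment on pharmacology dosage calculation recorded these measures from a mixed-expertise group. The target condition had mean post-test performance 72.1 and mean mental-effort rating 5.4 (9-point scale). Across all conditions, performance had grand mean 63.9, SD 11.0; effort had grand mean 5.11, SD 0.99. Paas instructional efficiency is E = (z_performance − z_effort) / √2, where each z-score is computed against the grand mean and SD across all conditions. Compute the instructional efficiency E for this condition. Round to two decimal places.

z_performance = (72.1 − 63.9) / 11.0 = 8.2000 / 11.0 = 0.7455.
z_effort = (5.4 − 5.11) / 0.99 = 0.2900 / 0.99 = 0.2929.
z_P − z_E = 0.7455 − 0.2929 = 0.4526.
E = 0.4526 / √2 = 0.4526 / 1.41421 = 0.3200 ≈ 0.32.

0.32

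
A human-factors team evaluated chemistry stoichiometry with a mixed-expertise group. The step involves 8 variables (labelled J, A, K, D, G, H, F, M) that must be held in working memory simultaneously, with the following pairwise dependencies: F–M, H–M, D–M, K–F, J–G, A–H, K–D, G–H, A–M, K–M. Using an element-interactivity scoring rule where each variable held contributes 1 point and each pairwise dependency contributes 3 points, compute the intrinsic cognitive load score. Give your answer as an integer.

38

Count of variables held simultaneously: 8.
Count of pairwise dependencies listed: 10.
Element contribution: 8 × 1 = 8.
Interaction contribution: 10 × 3 = 30.
Intrinsic load = 8 + 30 = 38.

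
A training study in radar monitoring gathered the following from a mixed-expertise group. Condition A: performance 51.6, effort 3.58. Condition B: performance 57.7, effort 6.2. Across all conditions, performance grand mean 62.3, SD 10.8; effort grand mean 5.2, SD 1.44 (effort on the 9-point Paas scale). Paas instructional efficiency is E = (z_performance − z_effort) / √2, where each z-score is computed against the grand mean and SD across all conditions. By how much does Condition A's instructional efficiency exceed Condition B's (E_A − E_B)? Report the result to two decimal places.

Condition A: z_P = (51.6 − 62.3)/10.8 = -0.9907; z_E = (3.58 − 5.2)/1.44 = -1.1250; E_A = (-0.9907 − (-1.1250))/√2 = 0.0950.
Condition B: z_P = (57.7 − 62.3)/10.8 = -0.4259; z_E = (6.2 − 5.2)/1.44 = 0.6944; E_B = (-0.4259 − 0.6944)/√2 = -0.7922.
E_A − E_B = 0.0950 − (-0.7922) = 0.8872 ≈ 0.89.

0.89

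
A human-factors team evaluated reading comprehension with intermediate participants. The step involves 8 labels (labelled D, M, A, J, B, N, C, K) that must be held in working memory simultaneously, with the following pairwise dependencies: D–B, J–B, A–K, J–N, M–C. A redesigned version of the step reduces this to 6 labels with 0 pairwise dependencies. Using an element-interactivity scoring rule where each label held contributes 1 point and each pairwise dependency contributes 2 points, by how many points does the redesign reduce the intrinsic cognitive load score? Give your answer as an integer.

12

Original: 8 × 1 + 5 × 2 = 8 + 10 = 18.
Redesigned: 6 × 1 + 0 × 2 = 6 + 0 = 6.
Reduction = 18 − 6 = 12.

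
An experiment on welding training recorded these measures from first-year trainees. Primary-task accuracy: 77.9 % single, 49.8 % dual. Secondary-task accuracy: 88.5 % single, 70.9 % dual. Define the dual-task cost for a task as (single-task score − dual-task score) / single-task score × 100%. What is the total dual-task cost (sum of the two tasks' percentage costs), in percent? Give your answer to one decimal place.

56.0

Primary cost = (77.9 − 49.8) / 77.9 × 100% = 36.0719%.
Secondary cost = (88.5 − 70.9) / 88.5 × 100% = 19.8870%.
Total = 36.0719% + 19.8870% = 55.9589% ≈ 56.0%.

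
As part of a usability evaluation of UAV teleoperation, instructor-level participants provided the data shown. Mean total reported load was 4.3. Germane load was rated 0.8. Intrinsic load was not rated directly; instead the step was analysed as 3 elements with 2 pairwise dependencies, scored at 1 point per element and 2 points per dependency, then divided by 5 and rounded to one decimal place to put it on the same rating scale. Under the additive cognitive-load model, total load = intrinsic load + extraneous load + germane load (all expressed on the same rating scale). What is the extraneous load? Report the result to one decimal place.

Intrinsic (element-interactivity): (3 × 1 + 2 × 2) / 5 = 7 / 5 = 1.4000 → 1.4.
extraneous load = total − intrinsic − germane
             = 4.3 − 1.4 − 0.8 = 2.1.

2.1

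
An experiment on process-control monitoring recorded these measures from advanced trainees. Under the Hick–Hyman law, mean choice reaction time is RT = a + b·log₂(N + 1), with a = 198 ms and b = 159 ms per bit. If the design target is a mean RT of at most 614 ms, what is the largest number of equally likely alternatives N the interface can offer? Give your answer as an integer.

Set 198 + 159·log₂(N + 1) ≤ 614.
log₂(N + 1) ≤ (614 − 198) / 159 = 2.6164.
N + 1 ≤ 2^2.6164 = 6.1322.
N ≤ 5.1322, so the largest integer N is 5.

5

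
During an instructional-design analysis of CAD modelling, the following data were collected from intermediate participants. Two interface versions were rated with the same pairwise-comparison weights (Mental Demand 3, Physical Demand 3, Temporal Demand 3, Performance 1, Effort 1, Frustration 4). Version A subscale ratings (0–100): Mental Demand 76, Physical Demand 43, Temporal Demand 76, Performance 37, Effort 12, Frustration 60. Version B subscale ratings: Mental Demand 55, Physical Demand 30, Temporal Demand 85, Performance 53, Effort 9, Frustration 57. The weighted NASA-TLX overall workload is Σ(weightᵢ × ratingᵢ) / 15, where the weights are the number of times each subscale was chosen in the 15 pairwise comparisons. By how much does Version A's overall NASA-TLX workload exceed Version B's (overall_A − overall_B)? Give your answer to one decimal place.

Version A weighted sum = 3·76 + 3·43 + 3·76 + 1·37 + 1·12 + 4·60 = 228 + 129 + 228 + 37 + 12 + 240 = 874; overall_A = 874/15 = 58.2667.
Version B weighted sum = 3·55 + 3·30 + 3·85 + 1·53 + 1·9 + 4·57 = 165 + 90 + 255 + 53 + 9 + 228 = 800; overall_B = 800/15 = 53.3333.
Difference = 58.2667 − 53.3333 = 4.9334 ≈ 4.9.

4.9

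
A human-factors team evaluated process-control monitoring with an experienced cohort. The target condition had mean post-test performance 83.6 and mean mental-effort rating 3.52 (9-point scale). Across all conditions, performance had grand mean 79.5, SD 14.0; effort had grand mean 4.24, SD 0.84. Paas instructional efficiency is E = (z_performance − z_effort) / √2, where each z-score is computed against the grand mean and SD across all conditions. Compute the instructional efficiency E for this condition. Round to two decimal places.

0.81

z_performance = (83.6 − 79.5) / 14.0 = 4.1000 / 14.0 = 0.2929.
z_effort = (3.52 − 4.24) / 0.84 = -0.7200 / 0.84 = -0.8571.
z_P − z_E = 0.2929 − (-0.8571) = 1.1500.
E = 1.1500 / √2 = 1.1500 / 1.41421 = 0.8132 ≈ 0.81.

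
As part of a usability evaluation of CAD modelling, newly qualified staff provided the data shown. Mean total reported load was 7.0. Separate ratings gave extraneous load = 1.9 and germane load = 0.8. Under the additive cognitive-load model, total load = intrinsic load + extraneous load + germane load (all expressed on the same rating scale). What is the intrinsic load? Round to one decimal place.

intrinsic load = total − extraneous − germane
             = 7.0 − 1.9 − 0.8 = 4.3.

4.3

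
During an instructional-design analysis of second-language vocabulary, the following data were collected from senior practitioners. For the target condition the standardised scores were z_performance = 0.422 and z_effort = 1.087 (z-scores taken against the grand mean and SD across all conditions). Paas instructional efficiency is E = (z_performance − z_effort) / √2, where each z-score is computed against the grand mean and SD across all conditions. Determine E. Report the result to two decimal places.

-0.47

z_P − z_E = 0.422 − 1.087 = -0.6650.
E = -0.6650 / √2 = -0.6650 / 1.41421 = -0.4702 ≈ -0.47.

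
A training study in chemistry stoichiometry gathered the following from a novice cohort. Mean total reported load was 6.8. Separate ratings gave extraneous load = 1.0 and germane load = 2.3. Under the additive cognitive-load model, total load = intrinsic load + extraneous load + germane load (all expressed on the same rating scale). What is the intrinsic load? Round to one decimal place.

intrinsic load = total − extraneous − germane
             = 6.8 − 1.0 − 2.3 = 3.5.

3.5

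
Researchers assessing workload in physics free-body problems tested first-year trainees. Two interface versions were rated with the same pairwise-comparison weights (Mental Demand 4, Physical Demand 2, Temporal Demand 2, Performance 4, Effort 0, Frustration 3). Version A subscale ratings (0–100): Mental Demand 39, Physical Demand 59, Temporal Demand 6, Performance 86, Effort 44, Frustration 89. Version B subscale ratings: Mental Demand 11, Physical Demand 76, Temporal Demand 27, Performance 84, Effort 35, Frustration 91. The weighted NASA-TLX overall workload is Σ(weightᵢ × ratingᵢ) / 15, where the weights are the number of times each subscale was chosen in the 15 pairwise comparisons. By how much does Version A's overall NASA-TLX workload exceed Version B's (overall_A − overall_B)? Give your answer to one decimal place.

2.5

Version A weighted sum = 4·39 + 2·59 + 2·6 + 4·86 + 0·44 + 3·89 = 156 + 118 + 12 + 344 + 0 + 267 = 897; overall_A = 897/15 = 59.8000.
Version B weighted sum = 4·11 + 2·76 + 2·27 + 4·84 + 0·35 + 3·91 = 44 + 152 + 54 + 336 + 0 + 273 = 859; overall_B = 859/15 = 57.2667.
Difference = 59.8000 − 57.2667 = 2.5333 ≈ 2.5.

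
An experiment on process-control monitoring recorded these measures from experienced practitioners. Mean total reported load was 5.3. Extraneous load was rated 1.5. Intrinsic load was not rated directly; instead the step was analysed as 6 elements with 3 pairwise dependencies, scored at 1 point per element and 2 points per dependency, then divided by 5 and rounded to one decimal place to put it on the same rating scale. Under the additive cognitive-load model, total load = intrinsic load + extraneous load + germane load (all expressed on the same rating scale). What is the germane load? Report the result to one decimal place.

1.4

Intrinsic (element-interactivity): (6 × 1 + 3 × 2) / 5 = 12 / 5 = 2.4000 → 2.4.
germane load = total − intrinsic − extraneous
             = 5.3 − 2.4 − 1.5 = 1.4.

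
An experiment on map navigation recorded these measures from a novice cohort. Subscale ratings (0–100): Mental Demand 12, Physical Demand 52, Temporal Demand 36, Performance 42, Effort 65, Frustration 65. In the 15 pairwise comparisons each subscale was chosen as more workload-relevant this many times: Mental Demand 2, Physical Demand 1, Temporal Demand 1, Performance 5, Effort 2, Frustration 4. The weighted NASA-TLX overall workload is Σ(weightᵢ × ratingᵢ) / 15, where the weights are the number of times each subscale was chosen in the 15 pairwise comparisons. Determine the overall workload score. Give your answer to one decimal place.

47.5

The tallies are the weights (they sum to 15).
Weighted sum = 2·12 + 1·52 + 1·36 + 5·42 + 2·65 + 4·65
            = 24 + 52 + 36 + 210 + 130 + 260 = 712.
Overall workload = 712 / 15 = 47.4667 ≈ 47.5.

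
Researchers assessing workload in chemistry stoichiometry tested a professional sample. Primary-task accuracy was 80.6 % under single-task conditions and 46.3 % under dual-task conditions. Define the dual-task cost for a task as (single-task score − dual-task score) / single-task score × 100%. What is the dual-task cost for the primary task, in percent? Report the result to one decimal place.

Cost = (80.6 − 46.3) / 80.6 × 100%
     = 34.3000 / 80.6 × 100% = 42.5558%.
≈ 42.6%.

42.6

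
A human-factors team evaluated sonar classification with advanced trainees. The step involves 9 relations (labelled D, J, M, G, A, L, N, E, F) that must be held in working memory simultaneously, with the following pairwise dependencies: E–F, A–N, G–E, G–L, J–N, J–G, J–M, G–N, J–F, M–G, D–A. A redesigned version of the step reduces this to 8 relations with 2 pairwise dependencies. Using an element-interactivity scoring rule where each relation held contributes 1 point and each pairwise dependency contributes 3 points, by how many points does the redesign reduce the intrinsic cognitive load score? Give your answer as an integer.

28

Original: 9 × 1 + 11 × 3 = 9 + 33 = 42.
Redesigned: 8 × 1 + 2 × 3 = 8 + 6 = 14.
Reduction = 42 − 14 = 28.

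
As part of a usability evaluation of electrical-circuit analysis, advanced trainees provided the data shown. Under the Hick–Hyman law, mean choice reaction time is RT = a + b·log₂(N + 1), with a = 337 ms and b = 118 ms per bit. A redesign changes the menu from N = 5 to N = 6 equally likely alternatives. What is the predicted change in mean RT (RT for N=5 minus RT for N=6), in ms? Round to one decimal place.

RT(5) = 337 + 118·log₂(6) = 337 + 118·2.5850 = 642.0300 ms.
RT(6) = 337 + 118·log₂(7) = 337 + 118·2.8074 = 668.2732 ms.
Difference = 642.0300 − 668.2732 = -26.2432 ≈ -26.2 ms.

-26.2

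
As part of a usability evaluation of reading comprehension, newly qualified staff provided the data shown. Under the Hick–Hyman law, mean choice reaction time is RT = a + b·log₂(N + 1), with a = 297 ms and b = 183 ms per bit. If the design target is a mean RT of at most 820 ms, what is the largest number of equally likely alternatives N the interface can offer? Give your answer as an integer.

6

Set 297 + 183·log₂(N + 1) ≤ 820.
log₂(N + 1) ≤ (820 − 297) / 183 = 2.8579.
N + 1 ≤ 2^2.8579 = 7.2496.
N ≤ 6.2496, so the largest integer N is 6.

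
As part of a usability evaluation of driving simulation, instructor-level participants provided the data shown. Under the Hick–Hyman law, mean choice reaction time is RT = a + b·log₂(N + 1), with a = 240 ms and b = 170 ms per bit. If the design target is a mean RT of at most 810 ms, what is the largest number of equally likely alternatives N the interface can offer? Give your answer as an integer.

9

Set 240 + 170·log₂(N + 1) ≤ 810.
log₂(N + 1) ≤ (810 − 240) / 170 = 3.3529.
N + 1 ≤ 2^3.3529 = 10.2170.
N ≤ 9.2170, so the largest integer N is 9.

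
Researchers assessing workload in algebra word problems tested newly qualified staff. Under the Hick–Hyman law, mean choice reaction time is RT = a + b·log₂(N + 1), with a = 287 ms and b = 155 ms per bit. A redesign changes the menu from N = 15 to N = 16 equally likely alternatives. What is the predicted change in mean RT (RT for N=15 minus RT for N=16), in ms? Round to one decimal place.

RT(15) = 287 + 155·log₂(16) = 287 + 155·4.0000 = 907.0000 ms.
RT(16) = 287 + 155·log₂(17) = 287 + 155·4.0875 = 920.5625 ms.
Difference = 907.0000 − 920.5625 = -13.5625 ≈ -13.6 ms.

-13.6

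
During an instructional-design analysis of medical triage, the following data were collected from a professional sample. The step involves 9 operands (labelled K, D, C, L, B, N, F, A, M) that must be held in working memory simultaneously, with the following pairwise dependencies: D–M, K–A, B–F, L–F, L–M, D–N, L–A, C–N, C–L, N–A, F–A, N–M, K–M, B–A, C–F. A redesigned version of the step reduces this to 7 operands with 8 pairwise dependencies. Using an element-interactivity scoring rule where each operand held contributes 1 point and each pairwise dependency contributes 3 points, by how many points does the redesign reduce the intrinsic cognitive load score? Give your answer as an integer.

Original: 9 × 1 + 15 × 3 = 9 + 45 = 54.
Redesigned: 7 × 1 + 8 × 3 = 7 + 24 = 31.
Reduction = 54 − 31 = 23.

23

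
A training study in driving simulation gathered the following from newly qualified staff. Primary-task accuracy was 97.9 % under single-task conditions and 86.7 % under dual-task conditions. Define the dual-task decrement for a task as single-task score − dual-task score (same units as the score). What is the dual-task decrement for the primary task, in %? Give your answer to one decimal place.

11.2

Decrement = 97.9 − 86.7 = 11.2000 % ≈ 11.2 %.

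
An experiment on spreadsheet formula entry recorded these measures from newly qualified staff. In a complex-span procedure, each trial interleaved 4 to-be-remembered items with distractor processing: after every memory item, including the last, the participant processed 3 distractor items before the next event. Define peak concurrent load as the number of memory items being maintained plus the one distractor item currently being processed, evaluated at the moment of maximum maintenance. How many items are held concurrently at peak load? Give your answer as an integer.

5

Maintenance is greatest during the distractor(s) after memory item 4: all 4 memory items are being held.
One distractor item is concurrently being processed.
Peak concurrent load = 4 + 1 = 5 items.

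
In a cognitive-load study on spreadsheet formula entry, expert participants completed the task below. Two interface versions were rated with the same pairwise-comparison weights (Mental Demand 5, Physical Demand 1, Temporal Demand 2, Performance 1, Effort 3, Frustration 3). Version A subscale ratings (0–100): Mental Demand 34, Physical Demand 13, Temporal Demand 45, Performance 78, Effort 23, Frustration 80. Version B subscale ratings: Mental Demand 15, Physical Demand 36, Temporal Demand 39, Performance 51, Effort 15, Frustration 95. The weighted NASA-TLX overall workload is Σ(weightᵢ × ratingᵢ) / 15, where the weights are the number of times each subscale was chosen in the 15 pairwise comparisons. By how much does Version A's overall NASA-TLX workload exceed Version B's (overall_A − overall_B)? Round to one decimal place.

Version A weighted sum = 5·34 + 1·13 + 2·45 + 1·78 + 3·23 + 3·80 = 170 + 13 + 90 + 78 + 69 + 240 = 660; overall_A = 660/15 = 44.0000.
Version B weighted sum = 5·15 + 1·36 + 2·39 + 1·51 + 3·15 + 3·95 = 75 + 36 + 78 + 51 + 45 + 285 = 570; overall_B = 570/15 = 38.0000.
Difference = 44.0000 − 38.0000 = 6.0000 ≈ 6.0.

6.0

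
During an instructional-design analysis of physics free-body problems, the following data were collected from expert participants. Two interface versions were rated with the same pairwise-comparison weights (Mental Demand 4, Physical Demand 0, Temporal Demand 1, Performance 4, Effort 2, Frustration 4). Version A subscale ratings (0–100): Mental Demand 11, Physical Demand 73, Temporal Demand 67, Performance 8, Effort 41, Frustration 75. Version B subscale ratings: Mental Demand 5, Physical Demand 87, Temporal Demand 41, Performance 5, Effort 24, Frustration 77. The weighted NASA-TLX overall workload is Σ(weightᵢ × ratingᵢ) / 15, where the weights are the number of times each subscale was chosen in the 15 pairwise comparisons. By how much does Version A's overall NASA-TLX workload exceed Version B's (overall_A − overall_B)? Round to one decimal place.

5.9

Version A weighted sum = 4·11 + 0·73 + 1·67 + 4·8 + 2·41 + 4·75 = 44 + 0 + 67 + 32 + 82 + 300 = 525; overall_A = 525/15 = 35.0000.
Version B weighted sum = 4·5 + 0·87 + 1·41 + 4·5 + 2·24 + 4·77 = 20 + 0 + 41 + 20 + 48 + 308 = 437; overall_B = 437/15 = 29.1333.
Difference = 35.0000 − 29.1333 = 5.8667 ≈ 5.9.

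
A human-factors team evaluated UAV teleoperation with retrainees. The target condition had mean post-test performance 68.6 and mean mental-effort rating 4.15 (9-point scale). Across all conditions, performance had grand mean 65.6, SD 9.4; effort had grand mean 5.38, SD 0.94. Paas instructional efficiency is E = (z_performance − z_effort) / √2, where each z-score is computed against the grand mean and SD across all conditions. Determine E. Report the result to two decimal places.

z_performance = (68.6 − 65.6) / 9.4 = 3.0000 / 9.4 = 0.3191.
z_effort = (4.15 − 5.38) / 0.94 = -1.2300 / 0.94 = -1.3085.
z_P − z_E = 0.3191 − (-1.3085) = 1.6276.
E = 1.6276 / √2 = 1.6276 / 1.41421 = 1.1509 ≈ 1.15.

1.15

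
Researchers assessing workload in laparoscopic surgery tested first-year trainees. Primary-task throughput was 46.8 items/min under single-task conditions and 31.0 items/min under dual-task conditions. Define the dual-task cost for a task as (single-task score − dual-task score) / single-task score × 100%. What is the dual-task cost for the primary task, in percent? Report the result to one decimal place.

33.8

Cost = (46.8 − 31.0) / 46.8 × 100%
     = 15.8000 / 46.8 × 100% = 33.7607%.
≈ 33.8%.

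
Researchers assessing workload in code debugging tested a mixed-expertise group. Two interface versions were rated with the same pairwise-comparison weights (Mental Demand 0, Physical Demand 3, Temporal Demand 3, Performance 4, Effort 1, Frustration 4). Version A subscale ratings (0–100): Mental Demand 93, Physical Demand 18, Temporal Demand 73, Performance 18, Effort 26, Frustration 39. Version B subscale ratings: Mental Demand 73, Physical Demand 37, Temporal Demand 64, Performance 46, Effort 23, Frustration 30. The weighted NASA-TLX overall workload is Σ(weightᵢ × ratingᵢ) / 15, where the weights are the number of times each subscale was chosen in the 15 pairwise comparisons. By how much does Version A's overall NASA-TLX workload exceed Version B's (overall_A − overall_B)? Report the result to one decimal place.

-6.9

Version A weighted sum = 0·93 + 3·18 + 3·73 + 4·18 + 1·26 + 4·39 = 0 + 54 + 219 + 72 + 26 + 156 = 527; overall_A = 527/15 = 35.1333.
Version B weighted sum = 0·73 + 3·37 + 3·64 + 4·46 + 1·23 + 4·30 = 0 + 111 + 192 + 184 + 23 + 120 = 630; overall_B = 630/15 = 42.0000.
Difference = 35.1333 − 42.0000 = -6.8667 ≈ -6.9.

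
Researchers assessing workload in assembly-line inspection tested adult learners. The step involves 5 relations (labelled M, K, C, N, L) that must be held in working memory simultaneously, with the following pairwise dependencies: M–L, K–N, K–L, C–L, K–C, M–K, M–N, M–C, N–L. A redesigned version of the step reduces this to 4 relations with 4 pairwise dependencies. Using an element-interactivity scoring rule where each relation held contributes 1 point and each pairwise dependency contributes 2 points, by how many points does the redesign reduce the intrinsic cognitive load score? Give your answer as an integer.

11

Original: 5 × 1 + 9 × 2 = 5 + 18 = 23.
Redesigned: 4 × 1 + 4 × 2 = 4 + 8 = 12.
Reduction = 23 − 12 = 11.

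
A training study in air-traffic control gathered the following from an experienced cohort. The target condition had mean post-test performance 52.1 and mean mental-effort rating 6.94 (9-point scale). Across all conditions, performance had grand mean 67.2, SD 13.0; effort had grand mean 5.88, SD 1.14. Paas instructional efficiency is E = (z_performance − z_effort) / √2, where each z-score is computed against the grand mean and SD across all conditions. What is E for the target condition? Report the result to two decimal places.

z_performance = (52.1 − 67.2) / 13.0 = -15.1000 / 13.0 = -1.1615.
z_effort = (6.94 − 5.88) / 1.14 = 1.0600 / 1.14 = 0.9298.
z_P − z_E = -1.1615 − 0.9298 = -2.0913.
E = -2.0913 / √2 = -2.0913 / 1.41421 = -1.4788 ≈ -1.48.

-1.48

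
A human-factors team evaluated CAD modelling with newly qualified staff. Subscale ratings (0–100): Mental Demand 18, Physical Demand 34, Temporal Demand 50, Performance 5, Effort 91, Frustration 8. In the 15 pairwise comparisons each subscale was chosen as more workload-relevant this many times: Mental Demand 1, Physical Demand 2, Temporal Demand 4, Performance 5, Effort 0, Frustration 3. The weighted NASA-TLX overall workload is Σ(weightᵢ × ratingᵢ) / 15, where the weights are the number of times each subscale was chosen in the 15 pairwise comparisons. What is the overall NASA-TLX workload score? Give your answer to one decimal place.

The tallies are the weights (they sum to 15).
Weighted sum = 1·18 + 2·34 + 4·50 + 5·5 + 0·91 + 3·8
            = 18 + 68 + 200 + 25 + 0 + 24 = 335.
Overall workload = 335 / 15 = 22.3333 ≈ 22.3.

22.3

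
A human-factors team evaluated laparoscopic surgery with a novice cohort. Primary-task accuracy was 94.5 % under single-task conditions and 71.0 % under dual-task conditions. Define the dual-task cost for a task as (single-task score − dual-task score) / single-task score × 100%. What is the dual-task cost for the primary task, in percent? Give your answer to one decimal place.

Cost = (94.5 − 71.0) / 94.5 × 100%
     = 23.5000 / 94.5 × 100% = 24.8677%.
≈ 24.9%.

24.9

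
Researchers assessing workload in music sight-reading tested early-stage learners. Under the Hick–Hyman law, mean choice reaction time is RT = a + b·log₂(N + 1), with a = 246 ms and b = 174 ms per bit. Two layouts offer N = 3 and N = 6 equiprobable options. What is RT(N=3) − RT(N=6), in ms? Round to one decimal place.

-140.5

RT(3) = 246 + 174·log₂(4) = 246 + 174·2.0000 = 594.0000 ms.
RT(6) = 246 + 174·log₂(7) = 246 + 174·2.8074 = 734.4876 ms.
Difference = 594.0000 − 734.4876 = -140.4876 ≈ -140.5 ms.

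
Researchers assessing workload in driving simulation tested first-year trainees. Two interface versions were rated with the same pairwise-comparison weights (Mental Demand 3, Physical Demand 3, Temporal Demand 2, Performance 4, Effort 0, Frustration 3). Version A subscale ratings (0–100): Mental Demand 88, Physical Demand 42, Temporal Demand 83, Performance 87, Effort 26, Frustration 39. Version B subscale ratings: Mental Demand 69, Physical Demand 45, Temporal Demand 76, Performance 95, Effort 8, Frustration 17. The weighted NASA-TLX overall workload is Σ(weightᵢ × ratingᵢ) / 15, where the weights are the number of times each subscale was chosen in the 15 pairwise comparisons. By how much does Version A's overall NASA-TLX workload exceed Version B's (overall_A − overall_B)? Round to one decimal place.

6.4

Version A weighted sum = 3·88 + 3·42 + 2·83 + 4·87 + 0·26 + 3·39 = 264 + 126 + 166 + 348 + 0 + 117 = 1021; overall_A = 1021/15 = 68.0667.
Version B weighted sum = 3·69 + 3·45 + 2·76 + 4·95 + 0·8 + 3·17 = 207 + 135 + 152 + 380 + 0 + 51 = 925; overall_B = 925/15 = 61.6667.
Difference = 68.0667 − 61.6667 = 6.4000 ≈ 6.4.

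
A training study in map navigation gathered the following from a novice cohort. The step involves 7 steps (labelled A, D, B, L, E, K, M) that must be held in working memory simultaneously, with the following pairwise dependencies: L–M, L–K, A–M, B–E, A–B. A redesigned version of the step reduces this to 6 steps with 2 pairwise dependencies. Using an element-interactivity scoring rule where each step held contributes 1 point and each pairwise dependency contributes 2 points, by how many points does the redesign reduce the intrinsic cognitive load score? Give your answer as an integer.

Original: 7 × 1 + 5 × 2 = 7 + 10 = 17.
Redesigned: 6 × 1 + 2 × 2 = 6 + 4 = 10.
Reduction = 17 − 10 = 7.

7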